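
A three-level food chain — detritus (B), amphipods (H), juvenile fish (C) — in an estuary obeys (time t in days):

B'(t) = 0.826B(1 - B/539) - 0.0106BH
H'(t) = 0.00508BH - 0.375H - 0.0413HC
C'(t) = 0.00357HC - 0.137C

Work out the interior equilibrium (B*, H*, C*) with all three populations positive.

B* ≈ 274, H* ≈ 38.4, C* ≈ 24.6

From dC/dt = 0: 0.00357H* = 0.137, so H* = 38.4.
From dB/dt = 0: 0.826(1 - B*/539) = 0.0106·38.4, giving B* = 539·(1 - 0.492) = 274.
From dH/dt = 0: 0.00508·274 - 0.375 = 0.0413C*, so C* = 1.01/0.0413 = 24.6.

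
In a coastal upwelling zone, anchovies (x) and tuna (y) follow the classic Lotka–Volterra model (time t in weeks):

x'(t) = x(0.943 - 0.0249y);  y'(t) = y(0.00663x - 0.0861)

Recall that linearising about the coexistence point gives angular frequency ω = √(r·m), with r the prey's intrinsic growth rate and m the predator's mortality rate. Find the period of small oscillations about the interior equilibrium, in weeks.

Here r = 0.943 and m = 0.0861, so r·m = 0.0812.
ω = √0.0812 = 0.285 per week, hence T = 2π/ω ≈ 22.1 weeks.

T ≈ 22.1 weeks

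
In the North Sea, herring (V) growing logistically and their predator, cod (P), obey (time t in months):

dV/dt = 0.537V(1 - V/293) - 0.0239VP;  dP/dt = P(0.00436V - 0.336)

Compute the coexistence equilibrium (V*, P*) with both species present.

V* ≈ 77.1, P* ≈ 16.6

From dP/dt = 0 with P > 0: 0.00436V* = 0.336, so V* = 77.1.
Substitute into dV/dt = 0: 0.537(1 - 77.1/293) = 0.0239P*.
The bracket is 0.737, giving P* = 0.396/0.0239 = 16.6.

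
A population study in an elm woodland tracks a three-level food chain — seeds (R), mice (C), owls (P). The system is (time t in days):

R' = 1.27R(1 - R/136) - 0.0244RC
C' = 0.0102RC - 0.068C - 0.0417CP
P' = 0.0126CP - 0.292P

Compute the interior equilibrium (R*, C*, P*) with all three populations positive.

R* ≈ 75.4, C* ≈ 23.2, P* ≈ 16.8

From dP/dt = 0: 0.0126C* = 0.292, so C* = 23.2.
From dR/dt = 0: 1.27(1 - R*/136) = 0.0244·23.2, giving R* = 136·(1 - 0.445) = 75.4.
From dC/dt = 0: 0.0102·75.4 - 0.068 = 0.0417P*, so P* = 0.702/0.0417 = 16.8.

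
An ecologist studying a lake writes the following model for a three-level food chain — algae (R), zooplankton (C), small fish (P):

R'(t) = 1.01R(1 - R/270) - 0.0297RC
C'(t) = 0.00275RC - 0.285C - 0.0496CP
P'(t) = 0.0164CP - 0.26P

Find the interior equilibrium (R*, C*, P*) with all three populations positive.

R* ≈ 144, C* ≈ 15.9, P* ≈ 2.25

From dP/dt = 0: 0.0164C* = 0.26, so C* = 15.9.
From dR/dt = 0: 1.01(1 - R*/270) = 0.0297·15.9, giving R* = 270·(1 - 0.466) = 144.
From dC/dt = 0: 0.00275·144 - 0.285 = 0.0496P*, so P* = 0.111/0.0496 = 2.25.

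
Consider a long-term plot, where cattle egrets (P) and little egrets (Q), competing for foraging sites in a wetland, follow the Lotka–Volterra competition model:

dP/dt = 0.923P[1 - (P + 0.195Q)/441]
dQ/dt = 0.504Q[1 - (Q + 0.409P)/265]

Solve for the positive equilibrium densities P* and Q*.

P* ≈ 423, Q* ≈ 92

Setting both brackets to zero gives the nullclines P + 0.195Q = 441 and 0.409P + Q = 265.
Substituting Q = 265 - 0.409P into the first: P(1 - 0.195·0.409) = 441 - 0.195·265.
So P* = 389/0.92 = 423, and then Q* = 265 - 0.409·423 = 92.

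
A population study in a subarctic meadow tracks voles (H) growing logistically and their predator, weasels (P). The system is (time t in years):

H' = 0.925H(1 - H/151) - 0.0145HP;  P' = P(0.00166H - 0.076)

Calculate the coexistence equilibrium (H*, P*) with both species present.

From dP/dt = 0 with P > 0: 0.00166H* = 0.076, so H* = 45.8.
Substitute into dH/dt = 0: 0.925(1 - 45.8/151) = 0.0145P*.
The bracket is 0.697, giving P* = 0.645/0.0145 = 44.5.

H* ≈ 45.8, P* ≈ 44.5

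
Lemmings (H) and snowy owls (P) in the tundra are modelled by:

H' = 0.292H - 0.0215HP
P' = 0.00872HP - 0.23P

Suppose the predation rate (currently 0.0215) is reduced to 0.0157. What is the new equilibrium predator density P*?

At the interior fixed point, setting dH/dt = 0 with H > 0 fixes P* = (prey growth rate)/(HP coefficient) — independent of the other coefficients.
With the change, P* = 0.292/0.0157 = 18.6; it rises from 13.6.

P* ≈ 18.6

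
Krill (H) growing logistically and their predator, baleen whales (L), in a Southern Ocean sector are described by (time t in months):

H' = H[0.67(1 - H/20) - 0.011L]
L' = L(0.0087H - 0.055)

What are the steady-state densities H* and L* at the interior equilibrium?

From dL/dt = 0 with L > 0: 0.0087H* = 0.055, so H* = 6.32.
Substitute into dH/dt = 0: 0.67(1 - 6.32/20) = 0.011L*.
The bracket is 0.684, giving L* = 0.458/0.011 = 41.7.

H* ≈ 6.32, L* ≈ 41.7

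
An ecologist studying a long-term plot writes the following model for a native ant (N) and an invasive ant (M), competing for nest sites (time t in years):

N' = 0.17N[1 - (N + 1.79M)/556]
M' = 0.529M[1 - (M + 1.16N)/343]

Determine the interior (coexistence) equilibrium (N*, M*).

Setting both brackets to zero gives the nullclines N + 1.79M = 556 and 1.16N + M = 343.
Substituting M = 343 - 1.16N into the first: N(1 - 1.79·1.16) = 556 - 1.79·343.
So N* = -58/-1.08 = 53.9, and then M* = 343 - 1.16·53.9 = 281.

N* ≈ 53.9, M* ≈ 281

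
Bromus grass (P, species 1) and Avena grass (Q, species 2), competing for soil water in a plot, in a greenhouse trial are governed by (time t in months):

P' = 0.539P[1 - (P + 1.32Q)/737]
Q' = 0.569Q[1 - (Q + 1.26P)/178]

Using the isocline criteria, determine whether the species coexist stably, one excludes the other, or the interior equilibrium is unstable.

species 1 excludes species 2

Compare the nullcline intercepts: K1/α12 = 737/1.32 = 558 > K2 = 178; K2/α21 = 178/1.26 = 141 < K1 = 737.
Since the inequalities point opposite ways, species 1 can invade but species 2 cannot.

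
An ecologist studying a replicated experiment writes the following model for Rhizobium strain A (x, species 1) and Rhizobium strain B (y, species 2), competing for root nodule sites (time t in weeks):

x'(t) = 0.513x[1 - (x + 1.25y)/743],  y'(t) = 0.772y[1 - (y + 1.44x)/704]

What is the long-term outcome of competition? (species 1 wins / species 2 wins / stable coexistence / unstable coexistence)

unstable coexistence (outcome depends on initial conditions)

Compare the nullcline intercepts: K1/α12 = 743/1.25 = 594 < K2 = 704; K2/α21 = 704/1.44 = 489 < K1 = 743.
Since both are reversed, neither can invade when rare; the interior point is a saddle.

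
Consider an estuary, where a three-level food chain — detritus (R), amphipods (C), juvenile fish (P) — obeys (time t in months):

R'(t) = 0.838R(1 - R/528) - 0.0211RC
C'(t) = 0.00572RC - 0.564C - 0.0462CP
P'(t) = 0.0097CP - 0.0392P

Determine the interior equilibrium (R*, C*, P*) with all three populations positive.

From dP/dt = 0: 0.0097C* = 0.0392, so C* = 4.04.
From dR/dt = 0: 0.838(1 - R*/528) = 0.0211·4.04, giving R* = 528·(1 - 0.102) = 474.
From dC/dt = 0: 0.00572·474 - 0.564 = 0.0462P*, so P* = 2.15/0.0462 = 46.5.

R* ≈ 474, C* ≈ 4.04, P* ≈ 46.5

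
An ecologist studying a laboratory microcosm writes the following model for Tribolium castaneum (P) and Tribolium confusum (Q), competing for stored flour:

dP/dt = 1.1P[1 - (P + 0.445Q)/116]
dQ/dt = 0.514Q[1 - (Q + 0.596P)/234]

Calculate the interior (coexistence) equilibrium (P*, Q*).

Setting both brackets to zero gives the nullclines P + 0.445Q = 116 and 0.596P + Q = 234.
Substituting Q = 234 - 0.596P into the first: P(1 - 0.445·0.596) = 116 - 0.445·234.
So P* = 11.9/0.735 = 16.2, and then Q* = 234 - 0.596·16.2 = 224.

P* ≈ 16.2, Q* ≈ 224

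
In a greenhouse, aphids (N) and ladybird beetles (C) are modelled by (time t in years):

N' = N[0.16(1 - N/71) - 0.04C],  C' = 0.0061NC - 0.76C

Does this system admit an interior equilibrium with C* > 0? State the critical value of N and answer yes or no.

Threshold N = 125; K < 125, so no, the predator goes extinct.

The predator equation gives dC/dt > 0 only when N > 0.76/0.0061 = 125.
Without the predator, N → K = 71. Since 71 < 125, the predator cannot invade.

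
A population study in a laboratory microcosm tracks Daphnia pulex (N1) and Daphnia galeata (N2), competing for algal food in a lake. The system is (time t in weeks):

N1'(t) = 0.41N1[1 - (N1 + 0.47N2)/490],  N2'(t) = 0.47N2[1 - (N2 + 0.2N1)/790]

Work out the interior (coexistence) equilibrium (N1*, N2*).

N1* ≈ 131, N2* ≈ 764

Setting both brackets to zero gives the nullclines N1 + 0.47N2 = 490 and 0.2N1 + N2 = 790.
Substituting N2 = 790 - 0.2N1 into the first: N1(1 - 0.47·0.2) = 490 - 0.47·790.
So N1* = 119/0.906 = 131, and then N2* = 790 - 0.2·131 = 764.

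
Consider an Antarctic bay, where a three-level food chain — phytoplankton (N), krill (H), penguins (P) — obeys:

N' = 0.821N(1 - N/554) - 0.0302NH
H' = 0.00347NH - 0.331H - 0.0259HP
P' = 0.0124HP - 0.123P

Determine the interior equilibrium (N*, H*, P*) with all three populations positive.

N* ≈ 352, H* ≈ 9.92, P* ≈ 34.4

From dP/dt = 0: 0.0124H* = 0.123, so H* = 9.92.
From dN/dt = 0: 0.821(1 - N*/554) = 0.0302·9.92, giving N* = 554·(1 - 0.365) = 352.
From dH/dt = 0: 0.00347·352 - 0.331 = 0.0259P*, so P* = 0.89/0.0259 = 34.4.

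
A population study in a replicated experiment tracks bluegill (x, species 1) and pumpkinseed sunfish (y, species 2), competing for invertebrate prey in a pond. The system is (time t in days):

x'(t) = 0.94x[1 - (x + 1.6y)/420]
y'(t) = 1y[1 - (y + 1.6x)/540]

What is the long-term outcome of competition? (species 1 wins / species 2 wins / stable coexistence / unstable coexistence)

Compare the nullcline intercepts: K1/α12 = 420/1.6 = 262 < K2 = 540; K2/α21 = 540/1.6 = 338 < K1 = 420.
Since both are reversed, neither can invade when rare; the interior point is a saddle.

unstable coexistence (outcome depends on initial conditions)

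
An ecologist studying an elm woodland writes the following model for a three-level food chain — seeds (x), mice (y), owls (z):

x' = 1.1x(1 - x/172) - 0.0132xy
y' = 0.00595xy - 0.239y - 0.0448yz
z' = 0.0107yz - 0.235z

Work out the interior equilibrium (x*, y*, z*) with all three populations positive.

x* ≈ 127, y* ≈ 22, z* ≈ 11.5

From dz/dt = 0: 0.0107y* = 0.235, so y* = 22.
From dx/dt = 0: 1.1(1 - x*/172) = 0.0132·22, giving x* = 172·(1 - 0.264) = 127.
From dy/dt = 0: 0.00595·127 - 0.239 = 0.0448z*, so z* = 0.515/0.0448 = 11.5.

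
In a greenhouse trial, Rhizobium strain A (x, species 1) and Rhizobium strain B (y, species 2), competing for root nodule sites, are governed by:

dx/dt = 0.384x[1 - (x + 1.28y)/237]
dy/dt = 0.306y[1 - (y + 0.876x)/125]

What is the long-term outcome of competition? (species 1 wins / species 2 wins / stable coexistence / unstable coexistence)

Compare the nullcline intercepts: K1/α12 = 237/1.28 = 185 > K2 = 125; K2/α21 = 125/0.876 = 143 < K1 = 237.
Since the inequalities point opposite ways, species 1 can invade but species 2 cannot.

species 1 excludes species 2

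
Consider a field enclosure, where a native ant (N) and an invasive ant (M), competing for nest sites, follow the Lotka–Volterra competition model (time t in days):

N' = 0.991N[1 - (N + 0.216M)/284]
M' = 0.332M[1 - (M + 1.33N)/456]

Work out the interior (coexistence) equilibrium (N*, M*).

N* ≈ 260, M* ≈ 110

Setting both brackets to zero gives the nullclines N + 0.216M = 284 and 1.33N + M = 456.
Substituting M = 456 - 1.33N into the first: N(1 - 0.216·1.33) = 284 - 0.216·456.
So N* = 186/0.713 = 260, and then M* = 456 - 1.33·260 = 110.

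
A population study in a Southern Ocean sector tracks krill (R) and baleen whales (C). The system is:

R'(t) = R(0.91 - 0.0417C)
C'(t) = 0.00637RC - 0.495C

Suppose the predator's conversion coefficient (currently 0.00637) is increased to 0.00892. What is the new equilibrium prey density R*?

At the interior fixed point, setting dC/dt = 0 with C > 0 fixes R* = (predator death rate)/(RC coefficient) — independent of the other coefficients.
With the change, R* = 0.495/0.00892 = 55.5; it falls from 77.7.

R* ≈ 55.5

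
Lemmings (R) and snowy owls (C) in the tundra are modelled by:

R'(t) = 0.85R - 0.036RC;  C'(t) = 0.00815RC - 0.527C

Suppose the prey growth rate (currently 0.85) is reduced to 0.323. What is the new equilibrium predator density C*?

At the interior fixed point, setting dR/dt = 0 with R > 0 fixes C* = (prey growth rate)/(RC coefficient) — independent of the other coefficients.
With the change, C* = 0.323/0.036 = 8.97; it falls from 23.6.

C* ≈ 8.97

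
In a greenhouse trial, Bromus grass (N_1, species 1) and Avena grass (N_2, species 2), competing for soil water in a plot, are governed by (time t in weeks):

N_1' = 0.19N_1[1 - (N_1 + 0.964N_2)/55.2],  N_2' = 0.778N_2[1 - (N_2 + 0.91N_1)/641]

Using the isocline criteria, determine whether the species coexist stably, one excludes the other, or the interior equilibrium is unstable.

species 2 excludes species 1

Compare the nullcline intercepts: K1/α12 = 55.2/0.964 = 57.3 < K2 = 641; K2/α21 = 641/0.91 = 704 > K1 = 55.2.
Since the inequalities point opposite ways, species 2 can invade but species 1 cannot.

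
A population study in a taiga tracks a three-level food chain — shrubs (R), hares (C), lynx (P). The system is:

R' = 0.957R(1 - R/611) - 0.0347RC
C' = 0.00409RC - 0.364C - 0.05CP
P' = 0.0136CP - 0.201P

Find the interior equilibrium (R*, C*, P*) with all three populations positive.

From dP/dt = 0: 0.0136C* = 0.201, so C* = 14.8.
From dR/dt = 0: 0.957(1 - R*/611) = 0.0347·14.8, giving R* = 611·(1 - 0.536) = 284.
From dC/dt = 0: 0.00409·284 - 0.364 = 0.05P*, so P* = 0.796/0.05 = 15.9.

R* ≈ 284, C* ≈ 14.8, P* ≈ 15.9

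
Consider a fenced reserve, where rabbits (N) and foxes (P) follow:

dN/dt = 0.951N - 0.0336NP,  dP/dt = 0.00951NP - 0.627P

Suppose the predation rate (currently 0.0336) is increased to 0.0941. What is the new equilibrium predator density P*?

P* ≈ 10.1

At the interior fixed point, setting dN/dt = 0 with N > 0 fixes P* = (prey growth rate)/(NP coefficient) — independent of the other coefficients.
With the change, P* = 0.951/0.0941 = 10.1; it falls from 28.3.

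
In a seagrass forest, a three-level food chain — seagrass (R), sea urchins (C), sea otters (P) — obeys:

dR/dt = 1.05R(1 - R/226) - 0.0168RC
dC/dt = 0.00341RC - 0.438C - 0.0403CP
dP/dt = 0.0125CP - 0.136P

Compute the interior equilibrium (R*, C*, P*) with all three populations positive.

R* ≈ 187, C* ≈ 10.9, P* ≈ 4.93

From dP/dt = 0: 0.0125C* = 0.136, so C* = 10.9.
From dR/dt = 0: 1.05(1 - R*/226) = 0.0168·10.9, giving R* = 226·(1 - 0.174) = 187.
From dC/dt = 0: 0.00341·187 - 0.438 = 0.0403P*, so P* = 0.199/0.0403 = 4.93.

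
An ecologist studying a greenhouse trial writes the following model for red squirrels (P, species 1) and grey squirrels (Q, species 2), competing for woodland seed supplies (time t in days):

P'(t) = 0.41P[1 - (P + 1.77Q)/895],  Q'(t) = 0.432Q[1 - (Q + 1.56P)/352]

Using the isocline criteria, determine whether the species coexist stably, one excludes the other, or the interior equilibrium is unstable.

species 1 excludes species 2

Compare the nullcline intercepts: K1/α12 = 895/1.77 = 506 > K2 = 352; K2/α21 = 352/1.56 = 226 < K1 = 895.
Since the inequalities point opposite ways, species 1 can invade but species 2 cannot.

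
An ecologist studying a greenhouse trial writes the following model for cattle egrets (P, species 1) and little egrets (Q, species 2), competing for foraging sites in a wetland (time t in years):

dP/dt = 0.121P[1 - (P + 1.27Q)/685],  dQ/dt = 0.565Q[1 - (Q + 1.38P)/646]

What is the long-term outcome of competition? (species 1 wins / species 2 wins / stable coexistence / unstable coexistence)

Compare the nullcline intercepts: K1/α12 = 685/1.27 = 539 < K2 = 646; K2/α21 = 646/1.38 = 468 < K1 = 685.
Since both are reversed, neither can invade when rare; the interior point is a saddle.

unstable coexistence (outcome depends on initial conditions)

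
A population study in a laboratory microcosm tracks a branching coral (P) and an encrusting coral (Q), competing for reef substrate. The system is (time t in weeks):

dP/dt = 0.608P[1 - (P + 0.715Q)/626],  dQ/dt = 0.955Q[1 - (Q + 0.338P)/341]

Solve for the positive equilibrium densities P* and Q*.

P* ≈ 504, Q* ≈ 171

Setting both brackets to zero gives the nullclines P + 0.715Q = 626 and 0.338P + Q = 341.
Substituting Q = 341 - 0.338P into the first: P(1 - 0.715·0.338) = 626 - 0.715·341.
So P* = 382/0.758 = 504, and then Q* = 341 - 0.338·504 = 171.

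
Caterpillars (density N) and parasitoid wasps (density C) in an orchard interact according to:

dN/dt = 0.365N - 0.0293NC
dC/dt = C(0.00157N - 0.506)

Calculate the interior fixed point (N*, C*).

Set dC/dt = 0 with C > 0: 0.00157N - 0.506 = 0, so N* = 0.506/0.00157 = 322.
Set dN/dt = 0 with N > 0: 0.365 - 0.0293C = 0, so C* = 0.365/0.0293 = 12.5.

N* ≈ 322, C* ≈ 12.5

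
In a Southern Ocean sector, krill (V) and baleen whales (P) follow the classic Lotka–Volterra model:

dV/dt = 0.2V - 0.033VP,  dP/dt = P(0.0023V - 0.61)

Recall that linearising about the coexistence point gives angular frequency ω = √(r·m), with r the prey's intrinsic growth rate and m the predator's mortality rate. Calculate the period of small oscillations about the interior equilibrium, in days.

Here r = 0.2 and m = 0.61, so r·m = 0.122.
ω = √0.122 = 0.349 per day, hence T = 2π/ω ≈ 18 days.

T ≈ 18 days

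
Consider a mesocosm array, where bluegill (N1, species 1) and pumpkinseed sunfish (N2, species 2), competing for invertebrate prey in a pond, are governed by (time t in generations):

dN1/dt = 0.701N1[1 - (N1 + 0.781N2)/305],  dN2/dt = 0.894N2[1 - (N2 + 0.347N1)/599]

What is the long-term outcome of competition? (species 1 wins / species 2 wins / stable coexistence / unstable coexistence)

Compare the nullcline intercepts: K1/α12 = 305/0.781 = 391 < K2 = 599; K2/α21 = 599/0.347 = 1730 > K1 = 305.
Since the inequalities point opposite ways, species 2 can invade but species 1 cannot.

species 2 excludes species 1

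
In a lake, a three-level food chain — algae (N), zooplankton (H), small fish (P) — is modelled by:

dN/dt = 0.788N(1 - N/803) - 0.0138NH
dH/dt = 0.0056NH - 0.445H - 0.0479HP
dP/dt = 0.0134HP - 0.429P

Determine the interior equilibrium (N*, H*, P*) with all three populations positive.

From dP/dt = 0: 0.0134H* = 0.429, so H* = 32.
From dN/dt = 0: 0.788(1 - N*/803) = 0.0138·32, giving N* = 803·(1 - 0.561) = 353.
From dH/dt = 0: 0.0056·353 - 0.445 = 0.0479P*, so P* = 1.53/0.0479 = 32.

N* ≈ 353, H* ≈ 32, P* ≈ 32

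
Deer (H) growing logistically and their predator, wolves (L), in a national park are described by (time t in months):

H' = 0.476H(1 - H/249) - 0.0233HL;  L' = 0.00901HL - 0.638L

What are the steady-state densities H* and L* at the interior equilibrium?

H* ≈ 70.8, L* ≈ 14.6

From dL/dt = 0 with L > 0: 0.00901H* = 0.638, so H* = 70.8.
Substitute into dH/dt = 0: 0.476(1 - 70.8/249) = 0.0233L*.
The bracket is 0.716, giving L* = 0.341/0.0233 = 14.6.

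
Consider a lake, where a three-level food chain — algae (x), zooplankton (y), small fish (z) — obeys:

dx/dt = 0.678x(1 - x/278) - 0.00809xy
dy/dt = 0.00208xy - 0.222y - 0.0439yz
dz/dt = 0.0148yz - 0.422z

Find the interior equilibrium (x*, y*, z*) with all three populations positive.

x* ≈ 183, y* ≈ 28.5, z* ≈ 3.63

From dz/dt = 0: 0.0148y* = 0.422, so y* = 28.5.
From dx/dt = 0: 0.678(1 - x*/278) = 0.00809·28.5, giving x* = 278·(1 - 0.34) = 183.
From dy/dt = 0: 0.00208·183 - 0.222 = 0.0439z*, so z* = 0.16/0.0439 = 3.63.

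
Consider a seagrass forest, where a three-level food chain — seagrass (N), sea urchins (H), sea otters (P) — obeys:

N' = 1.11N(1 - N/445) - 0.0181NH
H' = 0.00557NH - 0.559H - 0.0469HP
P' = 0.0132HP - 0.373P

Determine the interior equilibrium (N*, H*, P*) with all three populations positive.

From dP/dt = 0: 0.0132H* = 0.373, so H* = 28.3.
From dN/dt = 0: 1.11(1 - N*/445) = 0.0181·28.3, giving N* = 445·(1 - 0.461) = 240.
From dH/dt = 0: 0.00557·240 - 0.559 = 0.0469P*, so P* = 0.778/0.0469 = 16.6.

N* ≈ 240, H* ≈ 28.3, P* ≈ 16.6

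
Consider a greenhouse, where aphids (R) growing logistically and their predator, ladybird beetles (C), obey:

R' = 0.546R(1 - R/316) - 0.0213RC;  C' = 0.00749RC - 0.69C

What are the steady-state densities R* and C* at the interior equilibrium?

From dC/dt = 0 with C > 0: 0.00749R* = 0.69, so R* = 92.1.
Substitute into dR/dt = 0: 0.546(1 - 92.1/316) = 0.0213C*.
The bracket is 0.708, giving C* = 0.387/0.0213 = 18.2.

R* ≈ 92.1, C* ≈ 18.2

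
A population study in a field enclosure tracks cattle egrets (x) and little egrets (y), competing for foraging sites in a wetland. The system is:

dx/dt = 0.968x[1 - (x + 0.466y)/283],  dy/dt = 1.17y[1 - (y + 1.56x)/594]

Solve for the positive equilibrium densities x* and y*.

x* ≈ 22.7, y* ≈ 559

Setting both brackets to zero gives the nullclines x + 0.466y = 283 and 1.56x + y = 594.
Substituting y = 594 - 1.56x into the first: x(1 - 0.466·1.56) = 283 - 0.466·594.
So x* = 6.2/0.273 = 22.7, and then y* = 594 - 1.56·22.7 = 559.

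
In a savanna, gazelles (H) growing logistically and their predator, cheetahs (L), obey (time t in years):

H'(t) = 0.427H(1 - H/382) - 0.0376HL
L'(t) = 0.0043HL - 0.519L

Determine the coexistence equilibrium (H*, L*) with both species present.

H* ≈ 121, L* ≈ 7.77

From dL/dt = 0 with L > 0: 0.0043H* = 0.519, so H* = 121.
Substitute into dH/dt = 0: 0.427(1 - 121/382) = 0.0376L*.
The bracket is 0.684, giving L* = 0.292/0.0376 = 7.77.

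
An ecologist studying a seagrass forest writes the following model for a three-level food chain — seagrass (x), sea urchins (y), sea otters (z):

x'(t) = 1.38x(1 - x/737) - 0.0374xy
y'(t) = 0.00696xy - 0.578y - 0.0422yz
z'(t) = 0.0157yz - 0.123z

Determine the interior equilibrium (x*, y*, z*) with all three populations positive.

From dz/dt = 0: 0.0157y* = 0.123, so y* = 7.83.
From dx/dt = 0: 1.38(1 - x*/737) = 0.0374·7.83, giving x* = 737·(1 - 0.212) = 581.
From dy/dt = 0: 0.00696·581 - 0.578 = 0.0422z*, so z* = 3.46/0.0422 = 82.

x* ≈ 581, y* ≈ 7.83, z* ≈ 82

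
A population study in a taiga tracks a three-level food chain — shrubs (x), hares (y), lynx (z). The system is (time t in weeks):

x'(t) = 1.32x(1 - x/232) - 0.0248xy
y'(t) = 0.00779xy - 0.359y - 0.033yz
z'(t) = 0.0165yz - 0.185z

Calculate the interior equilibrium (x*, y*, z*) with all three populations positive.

From dz/dt = 0: 0.0165y* = 0.185, so y* = 11.2.
From dx/dt = 0: 1.32(1 - x*/232) = 0.0248·11.2, giving x* = 232·(1 - 0.211) = 183.
From dy/dt = 0: 0.00779·183 - 0.359 = 0.033z*, so z* = 1.07/0.033 = 32.4.

x* ≈ 183, y* ≈ 11.2, z* ≈ 32.4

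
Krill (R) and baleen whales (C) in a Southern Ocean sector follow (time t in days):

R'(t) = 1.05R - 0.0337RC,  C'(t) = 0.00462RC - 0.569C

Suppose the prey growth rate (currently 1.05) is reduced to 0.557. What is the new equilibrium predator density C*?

At the interior fixed point, setting dR/dt = 0 with R > 0 fixes C* = (prey growth rate)/(RC coefficient) — independent of the other coefficients.
With the change, C* = 0.557/0.0337 = 16.5; it falls from 31.2.

C* ≈ 16.5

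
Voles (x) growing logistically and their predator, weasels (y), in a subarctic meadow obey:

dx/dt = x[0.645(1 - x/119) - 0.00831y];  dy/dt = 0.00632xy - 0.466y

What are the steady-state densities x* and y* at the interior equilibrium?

x* ≈ 73.7, y* ≈ 29.5

From dy/dt = 0 with y > 0: 0.00632x* = 0.466, so x* = 73.7.
Substitute into dx/dt = 0: 0.645(1 - 73.7/119) = 0.00831y*.
The bracket is 0.38, giving y* = 0.245/0.00831 = 29.5.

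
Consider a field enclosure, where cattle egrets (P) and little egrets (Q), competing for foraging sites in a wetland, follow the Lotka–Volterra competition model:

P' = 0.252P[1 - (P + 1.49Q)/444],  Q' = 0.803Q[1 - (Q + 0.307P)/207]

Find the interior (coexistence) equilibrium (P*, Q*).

Setting both brackets to zero gives the nullclines P + 1.49Q = 444 and 0.307P + Q = 207.
Substituting Q = 207 - 0.307P into the first: P(1 - 1.49·0.307) = 444 - 1.49·207.
So P* = 136/0.543 = 250, and then Q* = 207 - 0.307·250 = 130.

P* ≈ 250, Q* ≈ 130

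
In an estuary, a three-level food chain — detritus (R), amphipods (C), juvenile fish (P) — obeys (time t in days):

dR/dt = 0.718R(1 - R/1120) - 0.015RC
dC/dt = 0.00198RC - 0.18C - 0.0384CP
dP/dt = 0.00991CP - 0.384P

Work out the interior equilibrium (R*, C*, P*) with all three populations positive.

From dP/dt = 0: 0.00991C* = 0.384, so C* = 38.7.
From dR/dt = 0: 0.718(1 - R*/1120) = 0.015·38.7, giving R* = 1120·(1 - 0.81) = 213.
From dC/dt = 0: 0.00198·213 - 0.18 = 0.0384P*, so P* = 0.242/0.0384 = 6.31.

R* ≈ 213, C* ≈ 38.7, P* ≈ 6.31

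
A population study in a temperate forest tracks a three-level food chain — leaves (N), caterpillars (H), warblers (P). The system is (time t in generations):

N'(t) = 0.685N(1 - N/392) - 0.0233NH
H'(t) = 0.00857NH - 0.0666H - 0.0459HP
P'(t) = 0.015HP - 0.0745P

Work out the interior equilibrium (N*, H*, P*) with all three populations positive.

From dP/dt = 0: 0.015H* = 0.0745, so H* = 4.97.
From dN/dt = 0: 0.685(1 - N*/392) = 0.0233·4.97, giving N* = 392·(1 - 0.169) = 326.
From dH/dt = 0: 0.00857·326 - 0.0666 = 0.0459P*, so P* = 2.73/0.0459 = 59.4.

N* ≈ 326, H* ≈ 4.97, P* ≈ 59.4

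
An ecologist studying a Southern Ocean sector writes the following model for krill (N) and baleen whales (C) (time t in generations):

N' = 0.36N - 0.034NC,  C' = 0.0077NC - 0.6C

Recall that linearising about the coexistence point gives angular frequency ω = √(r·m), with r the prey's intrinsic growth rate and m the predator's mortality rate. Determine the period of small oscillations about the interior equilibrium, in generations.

Here r = 0.36 and m = 0.6, so r·m = 0.216.
ω = √0.216 = 0.465 per generation, hence T = 2π/ω ≈ 13.5 generations.

T ≈ 13.5 generations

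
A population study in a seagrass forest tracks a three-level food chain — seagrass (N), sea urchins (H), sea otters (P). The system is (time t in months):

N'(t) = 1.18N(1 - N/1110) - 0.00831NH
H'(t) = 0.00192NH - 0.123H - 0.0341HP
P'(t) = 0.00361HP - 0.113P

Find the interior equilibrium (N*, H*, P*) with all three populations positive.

From dP/dt = 0: 0.00361H* = 0.113, so H* = 31.3.
From dN/dt = 0: 1.18(1 - N*/1110) = 0.00831·31.3, giving N* = 1110·(1 - 0.22) = 865.
From dH/dt = 0: 0.00192·865 - 0.123 = 0.0341P*, so P* = 1.54/0.0341 = 45.1.

N* ≈ 865, H* ≈ 31.3, P* ≈ 45.1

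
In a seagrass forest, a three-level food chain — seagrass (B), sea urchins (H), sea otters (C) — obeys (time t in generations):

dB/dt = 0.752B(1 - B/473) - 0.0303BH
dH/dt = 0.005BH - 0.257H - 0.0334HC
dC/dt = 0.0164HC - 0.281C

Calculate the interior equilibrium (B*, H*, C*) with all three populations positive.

From dC/dt = 0: 0.0164H* = 0.281, so H* = 17.1.
From dB/dt = 0: 0.752(1 - B*/473) = 0.0303·17.1, giving B* = 473·(1 - 0.69) = 146.
From dH/dt = 0: 0.005·146 - 0.257 = 0.0334C*, so C* = 0.475/0.0334 = 14.2.

B* ≈ 146, H* ≈ 17.1, C* ≈ 14.2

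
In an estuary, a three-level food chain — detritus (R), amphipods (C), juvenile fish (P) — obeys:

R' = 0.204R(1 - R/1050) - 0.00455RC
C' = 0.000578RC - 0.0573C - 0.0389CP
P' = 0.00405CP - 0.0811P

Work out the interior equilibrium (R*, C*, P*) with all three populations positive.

From dP/dt = 0: 0.00405C* = 0.0811, so C* = 20.
From dR/dt = 0: 0.204(1 - R*/1050) = 0.00455·20, giving R* = 1050·(1 - 0.447) = 581.
From dC/dt = 0: 0.000578·581 - 0.0573 = 0.0389P*, so P* = 0.279/0.0389 = 7.16.

R* ≈ 581, C* ≈ 20, P* ≈ 7.16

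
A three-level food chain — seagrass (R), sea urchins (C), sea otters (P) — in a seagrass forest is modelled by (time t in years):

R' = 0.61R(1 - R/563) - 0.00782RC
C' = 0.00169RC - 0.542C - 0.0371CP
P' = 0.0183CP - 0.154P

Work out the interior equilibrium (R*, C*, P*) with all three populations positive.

R* ≈ 502, C* ≈ 8.42, P* ≈ 8.27

From dP/dt = 0: 0.0183C* = 0.154, so C* = 8.42.
From dR/dt = 0: 0.61(1 - R*/563) = 0.00782·8.42, giving R* = 563·(1 - 0.108) = 502.
From dC/dt = 0: 0.00169·502 - 0.542 = 0.0371P*, so P* = 0.307/0.0371 = 8.27.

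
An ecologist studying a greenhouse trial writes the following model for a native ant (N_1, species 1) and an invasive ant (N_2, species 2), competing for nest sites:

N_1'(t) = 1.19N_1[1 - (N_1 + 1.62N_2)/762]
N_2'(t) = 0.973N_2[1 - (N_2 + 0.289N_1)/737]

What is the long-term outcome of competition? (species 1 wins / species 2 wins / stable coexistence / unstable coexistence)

species 2 excludes species 1

Compare the nullcline intercepts: K1/α12 = 762/1.62 = 470 < K2 = 737; K2/α21 = 737/0.289 = 2550 > K1 = 762.
Since the inequalities point opposite ways, species 2 can invade but species 1 cannot.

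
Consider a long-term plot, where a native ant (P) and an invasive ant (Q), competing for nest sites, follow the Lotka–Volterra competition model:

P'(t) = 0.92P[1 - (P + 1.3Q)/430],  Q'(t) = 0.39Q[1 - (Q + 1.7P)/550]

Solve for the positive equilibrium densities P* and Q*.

Setting both brackets to zero gives the nullclines P + 1.3Q = 430 and 1.7P + Q = 550.
Substituting Q = 550 - 1.7P into the first: P(1 - 1.3·1.7) = 430 - 1.3·550.
So P* = -285/-1.21 = 236, and then Q* = 550 - 1.7·236 = 150.

P* ≈ 236, Q* ≈ 150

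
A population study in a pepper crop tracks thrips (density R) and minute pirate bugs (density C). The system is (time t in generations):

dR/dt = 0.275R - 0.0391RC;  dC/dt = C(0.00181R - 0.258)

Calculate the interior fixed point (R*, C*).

Set dC/dt = 0 with C > 0: 0.00181R - 0.258 = 0, so R* = 0.258/0.00181 = 143.
Set dR/dt = 0 with R > 0: 0.275 - 0.0391C = 0, so C* = 0.275/0.0391 = 7.03.

R* ≈ 143, C* ≈ 7.03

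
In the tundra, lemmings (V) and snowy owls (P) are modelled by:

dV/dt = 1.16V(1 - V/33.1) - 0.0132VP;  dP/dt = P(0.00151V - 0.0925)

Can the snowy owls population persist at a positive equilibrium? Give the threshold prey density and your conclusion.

The predator equation gives dP/dt > 0 only when V > 0.0925/0.00151 = 61.3.
Without the predator, V → K = 33.1. Since 33.1 < 61.3, the predator cannot invade.

Threshold V = 61.3; K < 61.3, so no, the predator goes extinct.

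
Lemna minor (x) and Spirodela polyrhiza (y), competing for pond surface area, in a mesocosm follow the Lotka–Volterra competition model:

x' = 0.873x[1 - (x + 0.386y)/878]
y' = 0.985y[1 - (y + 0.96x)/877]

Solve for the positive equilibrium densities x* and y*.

Setting both brackets to zero gives the nullclines x + 0.386y = 878 and 0.96x + y = 877.
Substituting y = 877 - 0.96x into the first: x(1 - 0.386·0.96) = 878 - 0.386·877.
So x* = 539/0.629 = 857, and then y* = 877 - 0.96·857 = 54.2.

x* ≈ 857, y* ≈ 54.2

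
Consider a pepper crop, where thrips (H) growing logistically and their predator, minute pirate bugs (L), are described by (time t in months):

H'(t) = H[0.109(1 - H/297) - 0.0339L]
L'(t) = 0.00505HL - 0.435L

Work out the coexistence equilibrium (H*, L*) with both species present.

From dL/dt = 0 with L > 0: 0.00505H* = 0.435, so H* = 86.1.
Substitute into dH/dt = 0: 0.109(1 - 86.1/297) = 0.0339L*.
The bracket is 0.71, giving L* = 0.0774/0.0339 = 2.28.

H* ≈ 86.1, L* ≈ 2.28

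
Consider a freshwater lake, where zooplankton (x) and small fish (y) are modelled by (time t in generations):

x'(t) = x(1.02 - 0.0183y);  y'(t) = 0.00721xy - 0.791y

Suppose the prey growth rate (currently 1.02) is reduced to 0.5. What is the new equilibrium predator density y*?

At the interior fixed point, setting dx/dt = 0 with x > 0 fixes y* = (prey growth rate)/(xy coefficient) — independent of the other coefficients.
With the change, y* = 0.5/0.0183 = 27.3; it falls from 55.7.

y* ≈ 27.3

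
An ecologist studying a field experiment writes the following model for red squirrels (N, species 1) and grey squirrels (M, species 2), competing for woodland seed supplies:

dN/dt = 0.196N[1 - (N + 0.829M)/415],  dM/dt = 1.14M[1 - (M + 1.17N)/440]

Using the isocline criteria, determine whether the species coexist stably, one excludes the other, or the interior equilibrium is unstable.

species 1 excludes species 2

Compare the nullcline intercepts: K1/α12 = 415/0.829 = 501 > K2 = 440; K2/α21 = 440/1.17 = 376 < K1 = 415.
Since the inequalities point opposite ways, species 1 can invade but species 2 cannot.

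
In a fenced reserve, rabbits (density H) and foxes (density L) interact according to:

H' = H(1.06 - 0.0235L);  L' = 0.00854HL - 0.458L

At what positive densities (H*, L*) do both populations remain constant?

H* ≈ 53.6, L* ≈ 45.1

Set dL/dt = 0 with L > 0: 0.00854H - 0.458 = 0, so H* = 0.458/0.00854 = 53.6.
Set dH/dt = 0 with H > 0: 1.06 - 0.0235L = 0, so L* = 1.06/0.0235 = 45.1.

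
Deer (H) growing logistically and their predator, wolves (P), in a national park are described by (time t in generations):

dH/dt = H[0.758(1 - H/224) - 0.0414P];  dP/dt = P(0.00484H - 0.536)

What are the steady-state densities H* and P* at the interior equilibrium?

From dP/dt = 0 with P > 0: 0.00484H* = 0.536, so H* = 111.
Substitute into dH/dt = 0: 0.758(1 - 111/224) = 0.0414P*.
The bracket is 0.506, giving P* = 0.383/0.0414 = 9.26.

H* ≈ 111, P* ≈ 9.26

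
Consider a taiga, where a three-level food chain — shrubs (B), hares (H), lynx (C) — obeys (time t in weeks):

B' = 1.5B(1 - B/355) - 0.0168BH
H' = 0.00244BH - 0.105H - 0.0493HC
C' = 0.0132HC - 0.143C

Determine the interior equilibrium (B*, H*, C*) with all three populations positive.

From dC/dt = 0: 0.0132H* = 0.143, so H* = 10.8.
From dB/dt = 0: 1.5(1 - B*/355) = 0.0168·10.8, giving B* = 355·(1 - 0.121) = 312.
From dH/dt = 0: 0.00244·312 - 0.105 = 0.0493C*, so C* = 0.656/0.0493 = 13.3.

B* ≈ 312, H* ≈ 10.8, C* ≈ 13.3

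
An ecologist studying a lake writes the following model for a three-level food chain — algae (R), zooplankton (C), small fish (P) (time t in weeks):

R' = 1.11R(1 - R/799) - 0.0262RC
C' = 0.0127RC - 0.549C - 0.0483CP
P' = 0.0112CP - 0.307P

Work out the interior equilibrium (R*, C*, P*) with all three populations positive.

R* ≈ 282, C* ≈ 27.4, P* ≈ 62.8

From dP/dt = 0: 0.0112C* = 0.307, so C* = 27.4.
From dR/dt = 0: 1.11(1 - R*/799) = 0.0262·27.4, giving R* = 799·(1 - 0.647) = 282.
From dC/dt = 0: 0.0127·282 - 0.549 = 0.0483P*, so P* = 3.03/0.0483 = 62.8.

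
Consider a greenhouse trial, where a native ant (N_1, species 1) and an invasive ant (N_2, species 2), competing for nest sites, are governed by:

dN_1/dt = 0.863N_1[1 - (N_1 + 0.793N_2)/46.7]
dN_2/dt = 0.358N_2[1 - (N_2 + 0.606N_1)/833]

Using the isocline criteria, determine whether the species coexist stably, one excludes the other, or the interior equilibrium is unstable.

species 2 excludes species 1

Compare the nullcline intercepts: K1/α12 = 46.7/0.793 = 58.9 < K2 = 833; K2/α21 = 833/0.606 = 1370 > K1 = 46.7.
Since the inequalities point opposite ways, species 2 can invade but species 1 cannot.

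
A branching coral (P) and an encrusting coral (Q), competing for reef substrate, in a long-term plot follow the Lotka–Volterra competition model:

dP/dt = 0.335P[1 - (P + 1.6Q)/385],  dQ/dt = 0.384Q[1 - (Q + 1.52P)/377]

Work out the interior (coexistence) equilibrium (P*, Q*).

P* ≈ 152, Q* ≈ 145

Setting both brackets to zero gives the nullclines P + 1.6Q = 385 and 1.52P + Q = 377.
Substituting Q = 377 - 1.52P into the first: P(1 - 1.6·1.52) = 385 - 1.6·377.
So P* = -218/-1.43 = 152, and then Q* = 377 - 1.52·152 = 145.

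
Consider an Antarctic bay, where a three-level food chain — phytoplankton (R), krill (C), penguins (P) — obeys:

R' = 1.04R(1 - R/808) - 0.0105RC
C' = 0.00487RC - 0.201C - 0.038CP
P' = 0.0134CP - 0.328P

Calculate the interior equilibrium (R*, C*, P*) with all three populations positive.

From dP/dt = 0: 0.0134C* = 0.328, so C* = 24.5.
From dR/dt = 0: 1.04(1 - R*/808) = 0.0105·24.5, giving R* = 808·(1 - 0.247) = 608.
From dC/dt = 0: 0.00487·608 - 0.201 = 0.038P*, so P* = 2.76/0.038 = 72.7.

R* ≈ 608, C* ≈ 24.5, P* ≈ 72.7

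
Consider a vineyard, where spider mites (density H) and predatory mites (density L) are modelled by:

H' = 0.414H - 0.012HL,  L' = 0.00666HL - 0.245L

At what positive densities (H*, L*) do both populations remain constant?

H* ≈ 36.8, L* ≈ 34.5

Set dL/dt = 0 with L > 0: 0.00666H - 0.245 = 0, so H* = 0.245/0.00666 = 36.8.
Set dH/dt = 0 with H > 0: 0.414 - 0.012L = 0, so L* = 0.414/0.012 = 34.5.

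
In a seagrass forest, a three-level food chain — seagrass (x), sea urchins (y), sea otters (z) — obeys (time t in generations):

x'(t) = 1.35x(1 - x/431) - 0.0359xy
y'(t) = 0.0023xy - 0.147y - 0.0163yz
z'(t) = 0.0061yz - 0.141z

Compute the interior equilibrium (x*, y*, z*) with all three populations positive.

From dz/dt = 0: 0.0061y* = 0.141, so y* = 23.1.
From dx/dt = 0: 1.35(1 - x*/431) = 0.0359·23.1, giving x* = 431·(1 - 0.615) = 166.
From dy/dt = 0: 0.0023·166 - 0.147 = 0.0163z*, so z* = 0.235/0.0163 = 14.4.

x* ≈ 166, y* ≈ 23.1, z* ≈ 14.4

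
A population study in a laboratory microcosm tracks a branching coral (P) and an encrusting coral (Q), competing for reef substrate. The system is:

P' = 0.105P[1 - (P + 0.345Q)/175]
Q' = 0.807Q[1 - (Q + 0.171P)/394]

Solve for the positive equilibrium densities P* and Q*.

Setting both brackets to zero gives the nullclines P + 0.345Q = 175 and 0.171P + Q = 394.
Substituting Q = 394 - 0.171P into the first: P(1 - 0.345·0.171) = 175 - 0.345·394.
So P* = 39.1/0.941 = 41.5, and then Q* = 394 - 0.171·41.5 = 387.

P* ≈ 41.5, Q* ≈ 387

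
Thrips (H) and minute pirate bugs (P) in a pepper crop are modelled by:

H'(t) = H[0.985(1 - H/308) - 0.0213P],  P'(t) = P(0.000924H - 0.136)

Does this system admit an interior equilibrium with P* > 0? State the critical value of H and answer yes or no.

The predator equation gives dP/dt > 0 only when H > 0.136/0.000924 = 147.
Without the predator, H → K = 308. Since 308 > 147, the predator can invade and persist.

Threshold H = 147; K > 147, so yes, the predator persists.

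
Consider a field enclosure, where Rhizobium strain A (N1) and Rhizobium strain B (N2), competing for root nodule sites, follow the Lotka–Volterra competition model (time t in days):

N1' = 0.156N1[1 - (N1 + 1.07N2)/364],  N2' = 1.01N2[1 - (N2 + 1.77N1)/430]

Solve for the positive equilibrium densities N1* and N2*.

N1* ≈ 108, N2* ≈ 240

Setting both brackets to zero gives the nullclines N1 + 1.07N2 = 364 and 1.77N1 + N2 = 430.
Substituting N2 = 430 - 1.77N1 into the first: N1(1 - 1.07·1.77) = 364 - 1.07·430.
So N1* = -96.1/-0.894 = 108, and then N2* = 430 - 1.77·108 = 240.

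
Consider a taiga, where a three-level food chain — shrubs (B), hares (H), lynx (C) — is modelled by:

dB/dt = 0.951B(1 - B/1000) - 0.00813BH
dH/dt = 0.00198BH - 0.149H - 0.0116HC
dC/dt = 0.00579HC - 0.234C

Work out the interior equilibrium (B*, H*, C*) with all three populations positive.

B* ≈ 655, H* ≈ 40.4, C* ≈ 98.9

From dC/dt = 0: 0.00579H* = 0.234, so H* = 40.4.
From dB/dt = 0: 0.951(1 - B*/1000) = 0.00813·40.4, giving B* = 1000·(1 - 0.345) = 655.
From dH/dt = 0: 0.00198·655 - 0.149 = 0.0116C*, so C* = 1.15/0.0116 = 98.9.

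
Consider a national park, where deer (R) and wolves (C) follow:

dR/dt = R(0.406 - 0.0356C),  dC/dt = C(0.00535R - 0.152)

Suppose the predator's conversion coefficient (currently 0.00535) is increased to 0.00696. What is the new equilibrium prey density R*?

At the interior fixed point, setting dC/dt = 0 with C > 0 fixes R* = (predator death rate)/(RC coefficient) — independent of the other coefficients.
With the change, R* = 0.152/0.00696 = 21.8; it falls from 28.4.

R* ≈ 21.8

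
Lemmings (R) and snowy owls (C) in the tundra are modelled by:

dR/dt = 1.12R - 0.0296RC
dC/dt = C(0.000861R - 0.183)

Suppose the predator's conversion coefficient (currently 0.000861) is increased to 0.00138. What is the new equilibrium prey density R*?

R* ≈ 133

At the interior fixed point, setting dC/dt = 0 with C > 0 fixes R* = (predator death rate)/(RC coefficient) — independent of the other coefficients.
With the change, R* = 0.183/0.00138 = 133; it falls from 213.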